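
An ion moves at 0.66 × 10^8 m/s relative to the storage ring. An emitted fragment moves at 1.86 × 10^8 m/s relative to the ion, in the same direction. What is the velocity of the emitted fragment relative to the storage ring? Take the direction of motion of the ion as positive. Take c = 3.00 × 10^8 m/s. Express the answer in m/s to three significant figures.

2.22 × 10^8 m/s

In units of c (dividing by 3.00 × 10^8 m/s): v = 0.220, u' = 0.620.
u = (u' + v)/(1 + u'v/c²):
u = (0.620 + 0.220) / (1 + 0.620·0.220) = 0.8400/1.1364 = 0.7392
(Galilean addition would give +0.840c.)
Converting back: u = 0.7392 × 3.00 × 10^8 m/s.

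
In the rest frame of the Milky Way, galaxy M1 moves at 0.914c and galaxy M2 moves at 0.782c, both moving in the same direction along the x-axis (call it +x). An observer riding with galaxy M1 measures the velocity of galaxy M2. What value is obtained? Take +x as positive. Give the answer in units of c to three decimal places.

β_A = 0.914, β_B = 0.782.
Transform to A's frame with the inverse velocity-addition law: u' = (u − v)/(1 − uv/c²), taking u = β_B and v = β_A.
u' = (0.782 − 0.914) / (1 − (0.914)(0.782)) = -0.1320/0.2853 = -0.4627.

-0.463c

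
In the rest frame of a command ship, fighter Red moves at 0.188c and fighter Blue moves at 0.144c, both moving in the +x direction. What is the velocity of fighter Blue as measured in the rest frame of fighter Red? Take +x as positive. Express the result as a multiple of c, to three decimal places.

β_A = 0.188, β_B = 0.144.
Transform to A's frame with the inverse velocity-addition law: u' = (u − v)/(1 − uv/c²), taking u = β_B and v = β_A.
u' = (0.144 − 0.188) / (1 − (0.188)(0.144)) = -0.0440/0.9729 = -0.0452.

-0.045c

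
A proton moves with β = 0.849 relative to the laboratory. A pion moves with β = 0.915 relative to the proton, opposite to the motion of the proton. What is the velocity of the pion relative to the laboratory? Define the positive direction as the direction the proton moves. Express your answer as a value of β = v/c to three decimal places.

With v = 0.849 and u' = -0.915 (in units of c),
u = (u' + v)/(1 + u'v/c²):
u = (-0.915 + 0.849) / (1 + (-0.915)·0.849) = -0.0660/0.2232 = -0.2957
(Galilean addition would give -0.066c.)

β = -0.296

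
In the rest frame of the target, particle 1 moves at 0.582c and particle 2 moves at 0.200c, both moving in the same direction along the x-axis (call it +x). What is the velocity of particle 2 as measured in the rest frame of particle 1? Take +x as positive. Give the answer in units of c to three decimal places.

β_A = 0.582, β_B = 0.200.
Transform to A's frame with the inverse velocity-addition law: u' = (u − v)/(1 − uv/c²), taking u = β_B and v = β_A.
u' = (0.200 − 0.582) / (1 − (0.582)(0.200)) = -0.3820/0.8836 = -0.4323.

-0.432c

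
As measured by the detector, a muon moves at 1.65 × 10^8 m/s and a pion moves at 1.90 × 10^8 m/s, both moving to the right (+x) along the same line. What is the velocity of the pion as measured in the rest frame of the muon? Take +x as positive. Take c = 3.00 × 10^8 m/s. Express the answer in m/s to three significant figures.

β_A = 0.550, β_B = 0.633 (dividing each by c = 3.00 × 10^8 m/s).
Transform to A's frame with the inverse velocity-addition law: u' = (u − v)/(1 − uv/c²), taking u = β_B and v = β_A.
u' = (0.633 − 0.550) / (1 − (0.550)(0.633)) = 0.0833/0.6517 = 0.1279.
u' = 0.1279 × 3.00 × 10^8 m/s.

+3.84 × 10^7 m/s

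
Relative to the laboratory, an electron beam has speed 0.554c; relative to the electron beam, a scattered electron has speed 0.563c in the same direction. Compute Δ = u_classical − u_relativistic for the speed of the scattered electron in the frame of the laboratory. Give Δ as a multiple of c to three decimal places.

Δ = 0.266c

Galilean: u_cl = 0.563 + 0.554 = 1.1170.
Relativistic: u_rel = (0.563 + 0.554) / (1 + 0.563·0.554) = 1.1170/1.3119 = 0.8514.
Δ = 1.1170 − 0.8514 = 0.2656.
(The classical prediction exceeds c; the relativistic result does not.)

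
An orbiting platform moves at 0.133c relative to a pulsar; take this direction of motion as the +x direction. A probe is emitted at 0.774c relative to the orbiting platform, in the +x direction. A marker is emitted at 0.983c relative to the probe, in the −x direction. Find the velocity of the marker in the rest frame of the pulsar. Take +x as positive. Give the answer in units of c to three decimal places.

-0.838c

Apply u = (u' + v)/(1 + u'v/c²) successively, working outward toward the pulsar.
Start: velocity of the orbiting platform relative to the pulsar = 0.1330c.
Compose with the probe (u' = 0.774 in the orbiting platform frame): u_1 = (0.774 + 0.133) / (1 + 0.774·0.133) = 0.9070/1.1029 = 0.8223.
Compose with the marker (u' = -0.983 in the probe frame): u_2 = (-0.983 + 0.822) / (1 + (-0.983)·0.822) = -0.1607/0.1916 = -0.8383.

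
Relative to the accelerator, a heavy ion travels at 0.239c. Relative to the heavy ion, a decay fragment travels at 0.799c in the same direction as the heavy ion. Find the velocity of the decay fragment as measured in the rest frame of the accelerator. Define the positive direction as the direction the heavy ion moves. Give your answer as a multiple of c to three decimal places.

0.872c

With v = 0.239 and u' = 0.799 (in units of c),
u = (u' + v)/(1 + u'v/c²):
u = (0.799 + 0.239) / (1 + 0.799·0.239) = 1.0380/1.1910 = 0.8716
(Galilean addition would give +1.038c, exceeding c.)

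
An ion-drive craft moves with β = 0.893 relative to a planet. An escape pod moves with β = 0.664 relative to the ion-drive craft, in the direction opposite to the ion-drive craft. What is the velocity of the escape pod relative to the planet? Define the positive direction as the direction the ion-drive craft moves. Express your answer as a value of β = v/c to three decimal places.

With v = 0.893 and u' = -0.664 (in units of c),
u = (u' + v)/(1 + u'v/c²):
u = (-0.664 + 0.893) / (1 + (-0.664)·0.893) = 0.2290/0.4070 = 0.5626

β = +0.563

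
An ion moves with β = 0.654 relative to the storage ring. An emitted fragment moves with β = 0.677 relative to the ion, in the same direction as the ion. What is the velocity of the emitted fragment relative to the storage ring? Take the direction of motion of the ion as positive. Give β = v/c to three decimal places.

With v = 0.654 and u' = 0.677 (in units of c),
u = (u' + v)/(1 + u'v/c²):
u = (0.677 + 0.654) / (1 + 0.677·0.654) = 1.3310/1.4428 = 0.9225

β = 0.923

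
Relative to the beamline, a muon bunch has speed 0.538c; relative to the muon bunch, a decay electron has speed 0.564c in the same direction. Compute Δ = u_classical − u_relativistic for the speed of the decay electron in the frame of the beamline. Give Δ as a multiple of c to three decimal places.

Galilean: u_cl = 0.564 + 0.538 = 1.1020.
Relativistic: u_rel = (0.564 + 0.538) / (1 + 0.564·0.538) = 1.1020/1.3034 = 0.8455.
Δ = 1.1020 − 0.8455 = 0.2565.
(The classical prediction exceeds c; the relativistic result does not.)

Δ = 0.257c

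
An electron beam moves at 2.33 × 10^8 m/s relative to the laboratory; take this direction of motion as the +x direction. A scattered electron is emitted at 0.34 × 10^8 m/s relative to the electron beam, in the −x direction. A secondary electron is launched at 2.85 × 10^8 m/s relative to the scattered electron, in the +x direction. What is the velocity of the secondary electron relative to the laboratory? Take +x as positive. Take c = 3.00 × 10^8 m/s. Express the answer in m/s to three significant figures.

+2.98 × 10^8 m/s

Apply u = (u' + v)/(1 + u'v/c²) successively, working outward toward the laboratory.
(Dividing each given speed by c = 3.00 × 10^8 m/s to work in units of c.)
Start: velocity of the electron beam relative to the laboratory = 0.7767c.
Compose with the scattered electron (u' = -0.113 in the electron beam frame): u_1 = (-0.113 + 0.777) / (1 + (-0.113)·0.777) = 0.6633/0.9120 = 0.7274.
Compose with the secondary electron (u' = 0.950 in the scattered electron frame): u_2 = (0.950 + 0.727) / (1 + 0.950·0.727) = 1.6774/1.6910 = 0.9919.
So u = 0.9919 × 3.00 × 10^8 m/s.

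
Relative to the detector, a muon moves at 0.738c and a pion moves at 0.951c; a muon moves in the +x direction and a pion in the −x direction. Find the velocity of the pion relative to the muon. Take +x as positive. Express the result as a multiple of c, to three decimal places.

β_A = 0.738, β_B = -0.951.
Transform to A's frame with the inverse velocity-addition law: u' = (u − v)/(1 − uv/c²), taking u = β_B and v = β_A.
u' = (-0.951 − 0.738) / (1 − (0.738)(-0.951)) = -1.6890/1.7018 = -0.9925.

-0.992c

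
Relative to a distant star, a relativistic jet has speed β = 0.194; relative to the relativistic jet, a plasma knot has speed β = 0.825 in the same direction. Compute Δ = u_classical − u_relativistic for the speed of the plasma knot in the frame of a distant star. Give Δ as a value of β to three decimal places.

Δ = 0.141

Galilean: u_cl = 0.825 + 0.194 = 1.0190.
Relativistic: u_rel = (0.825 + 0.194) / (1 + 0.825·0.194) = 1.0190/1.1601 = 0.8784.
Δ = 1.0190 − 0.8784 = 0.1406.
(The classical prediction exceeds c; the relativistic result does not.)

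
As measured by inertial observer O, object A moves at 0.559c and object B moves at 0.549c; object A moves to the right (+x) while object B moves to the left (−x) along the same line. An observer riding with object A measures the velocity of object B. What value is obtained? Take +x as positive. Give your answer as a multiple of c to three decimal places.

β_A = 0.559, β_B = -0.549.
Transform to A's frame with the inverse velocity-addition law: u' = (u − v)/(1 − uv/c²), taking u = β_B and v = β_A.
u' = (-0.549 − 0.559) / (1 − (0.559)(-0.549)) = -1.1080/1.3069 = -0.8478.

-0.848c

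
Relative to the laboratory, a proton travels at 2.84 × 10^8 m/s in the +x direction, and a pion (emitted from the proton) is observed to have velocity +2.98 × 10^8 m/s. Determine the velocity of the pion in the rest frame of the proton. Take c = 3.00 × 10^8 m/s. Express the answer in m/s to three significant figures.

v = 0.947c, u = 0.993c.
Invert the composition law: u' = (u − v)/(1 − uv/c²).
u' = (0.993 − 0.947) / (1 − (0.993)(0.947)) = 0.0467/0.0596 = 0.7824.
u' = 0.7824 × 3.00 × 10^8 m/s.

+2.35 × 10^8 m/s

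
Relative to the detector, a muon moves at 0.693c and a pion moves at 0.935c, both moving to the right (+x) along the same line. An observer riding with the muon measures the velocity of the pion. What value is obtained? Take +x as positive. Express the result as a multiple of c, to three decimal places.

β_A = 0.693, β_B = 0.935.
Transform to A's frame with the inverse velocity-addition law: u' = (u − v)/(1 − uv/c²), taking u = β_B and v = β_A.
u' = (0.935 − 0.693) / (1 − (0.693)(0.935)) = 0.2420/0.3520 = 0.6874.

+0.687c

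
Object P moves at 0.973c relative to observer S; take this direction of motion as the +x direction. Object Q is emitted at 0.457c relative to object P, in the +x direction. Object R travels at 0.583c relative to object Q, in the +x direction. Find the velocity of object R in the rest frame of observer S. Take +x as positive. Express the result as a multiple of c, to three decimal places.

0.997c

Apply u = (u' + v)/(1 + u'v/c²) successively, working outward toward observer S.
Start: velocity of object P relative to observer S = 0.9730c.
Compose with object Q (u' = 0.457 in object P frame): u_1 = (0.457 + 0.973) / (1 + 0.457·0.973) = 1.4300/1.4447 = 0.9899.
Compose with object R (u' = 0.583 in object Q frame): u_2 = (0.583 + 0.990) / (1 + 0.583·0.990) = 1.5729/1.5771 = 0.9973.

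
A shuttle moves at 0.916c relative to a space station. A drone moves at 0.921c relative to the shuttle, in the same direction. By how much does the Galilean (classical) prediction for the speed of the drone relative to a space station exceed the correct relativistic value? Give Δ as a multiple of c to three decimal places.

Galilean: u_cl = 0.921 + 0.916 = 1.8370.
Relativistic: u_rel = (0.921 + 0.916) / (1 + 0.921·0.916) = 1.8370/1.8436 = 0.9964.
Δ = 1.8370 − 0.9964 = 0.8406.
(The classical prediction exceeds c; the relativistic result does not.)

Δ = 0.841c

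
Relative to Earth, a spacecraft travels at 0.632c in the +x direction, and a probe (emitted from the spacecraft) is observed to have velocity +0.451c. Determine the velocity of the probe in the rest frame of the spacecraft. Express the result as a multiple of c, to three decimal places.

-0.253c

Invert the composition law: u' = (u − v)/(1 − uv/c²).
u' = (0.451 − 0.632) / (1 − (0.451)(0.632)) = -0.1810/0.7150 = -0.2532.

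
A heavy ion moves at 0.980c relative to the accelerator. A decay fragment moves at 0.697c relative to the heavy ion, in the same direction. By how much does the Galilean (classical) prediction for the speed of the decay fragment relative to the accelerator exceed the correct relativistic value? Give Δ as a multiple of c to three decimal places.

Galilean: u_cl = 0.697 + 0.980 = 1.6770.
Relativistic: u_rel = (0.697 + 0.980) / (1 + 0.697·0.980) = 1.6770/1.6831 = 0.9964.
Δ = 1.6770 − 0.9964 = 0.6806.
(The classical prediction exceeds c; the relativistic result does not.)

Δ = 0.681c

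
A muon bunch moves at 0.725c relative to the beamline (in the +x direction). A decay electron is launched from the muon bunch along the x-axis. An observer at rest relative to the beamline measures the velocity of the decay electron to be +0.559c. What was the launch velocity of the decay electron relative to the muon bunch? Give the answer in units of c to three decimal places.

-0.279c

Invert the composition law: u' = (u − v)/(1 − uv/c²).
u' = (0.559 − 0.725) / (1 − (0.559)(0.725)) = -0.1660/0.5947 = -0.2791.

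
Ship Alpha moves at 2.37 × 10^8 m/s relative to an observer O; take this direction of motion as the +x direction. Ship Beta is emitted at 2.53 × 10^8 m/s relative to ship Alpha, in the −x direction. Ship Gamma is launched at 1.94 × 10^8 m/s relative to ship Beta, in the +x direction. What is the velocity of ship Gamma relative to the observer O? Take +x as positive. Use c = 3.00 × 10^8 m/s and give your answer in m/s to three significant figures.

+1.63 × 10^8 m/s

Apply u = (u' + v)/(1 + u'v/c²) successively, working outward toward the observer O.
(Dividing each given speed by c = 3.00 × 10^8 m/s to work in units of c.)
Start: velocity of ship Alpha relative to the observer O = 0.7900c.
Compose with ship Beta (u' = -0.843 in ship Alpha frame): u_1 = (-0.843 + 0.790) / (1 + (-0.843)·0.790) = -0.0533/0.3338 = -0.1598.
Compose with ship Gamma (u' = 0.647 in ship Beta frame): u_2 = (0.647 + (-0.160)) / (1 + 0.647·(-0.160)) = 0.4869/0.8967 = 0.5430.
So u = 0.5430 × 3.00 × 10^8 m/s.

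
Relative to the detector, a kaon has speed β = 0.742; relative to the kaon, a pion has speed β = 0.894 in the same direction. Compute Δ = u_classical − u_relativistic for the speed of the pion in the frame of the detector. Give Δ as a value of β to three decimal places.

Galilean: u_cl = 0.894 + 0.742 = 1.6360.
Relativistic: u_rel = (0.894 + 0.742) / (1 + 0.894·0.742) = 1.6360/1.6633 = 0.9836.
Δ = 1.6360 − 0.9836 = 0.6524.
(The classical prediction exceeds c; the relativistic result does not.)

Δ = 0.652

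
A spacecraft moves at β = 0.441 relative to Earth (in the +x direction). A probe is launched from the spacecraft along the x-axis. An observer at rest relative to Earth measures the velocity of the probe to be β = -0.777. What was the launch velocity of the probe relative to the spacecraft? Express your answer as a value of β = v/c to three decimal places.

Invert the composition law: u' = (u − v)/(1 − uv/c²).
u' = (-0.777 − 0.441) / (1 − (-0.777)(0.441)) = -1.2180/1.3427 = -0.9072.

β = -0.907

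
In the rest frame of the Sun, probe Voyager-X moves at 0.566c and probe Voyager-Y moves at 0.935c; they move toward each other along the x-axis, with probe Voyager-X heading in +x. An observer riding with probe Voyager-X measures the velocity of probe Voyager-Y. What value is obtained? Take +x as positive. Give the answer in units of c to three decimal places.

-0.982c

β_A = 0.566, β_B = -0.935.
Transform to A's frame with the inverse velocity-addition law: u' = (u − v)/(1 − uv/c²), taking u = β_B and v = β_A.
u' = (-0.935 − 0.566) / (1 − (0.566)(-0.935)) = -1.5010/1.5292 = -0.9816.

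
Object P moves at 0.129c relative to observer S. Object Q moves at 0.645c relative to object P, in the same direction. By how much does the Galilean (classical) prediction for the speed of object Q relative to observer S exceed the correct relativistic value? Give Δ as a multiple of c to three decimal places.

Galilean: u_cl = 0.645 + 0.129 = 0.7740.
Relativistic: u_rel = (0.645 + 0.129) / (1 + 0.645·0.129) = 0.7740/1.0832 = 0.7145.
Δ = 0.7740 − 0.7145 = 0.0595.

Δ = 0.059c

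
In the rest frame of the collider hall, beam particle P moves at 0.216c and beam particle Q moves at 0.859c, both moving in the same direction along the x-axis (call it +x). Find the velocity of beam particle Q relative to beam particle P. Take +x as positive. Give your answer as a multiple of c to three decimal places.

+0.789c

β_A = 0.216, β_B = 0.859.
Transform to A's frame with the inverse velocity-addition law: u' = (u − v)/(1 − uv/c²), taking u = β_B and v = β_A.
u' = (0.859 − 0.216) / (1 − (0.216)(0.859)) = 0.6430/0.8145 = 0.7895.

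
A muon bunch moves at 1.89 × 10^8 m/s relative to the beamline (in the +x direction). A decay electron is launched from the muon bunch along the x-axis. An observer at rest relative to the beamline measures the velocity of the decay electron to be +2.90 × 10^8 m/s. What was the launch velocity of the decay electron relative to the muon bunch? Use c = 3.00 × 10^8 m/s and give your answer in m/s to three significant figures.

v = 0.630c, u = 0.967c.
Invert the composition law: u' = (u − v)/(1 − uv/c²).
u' = (0.967 − 0.630) / (1 − (0.967)(0.630)) = 0.3367/0.3910 = 0.8610.
u' = 0.8610 × 3.00 × 10^8 m/s.

+2.58 × 10^8 m/s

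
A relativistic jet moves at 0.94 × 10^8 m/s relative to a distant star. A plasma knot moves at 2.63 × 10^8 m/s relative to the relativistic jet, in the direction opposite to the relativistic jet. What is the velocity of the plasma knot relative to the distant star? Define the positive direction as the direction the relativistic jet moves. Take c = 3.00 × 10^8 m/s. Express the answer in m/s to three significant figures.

In units of c (dividing by 3.00 × 10^8 m/s): v = 0.313, u' = -0.877.
u = (u' + v)/(1 + u'v/c²):
u = (-0.877 + 0.313) / (1 + (-0.877)·0.313) = -0.5633/0.7253 = -0.7767
Converting back: u = -0.7767 × 3.00 × 10^8 m/s.

-2.33 × 10^8 m/s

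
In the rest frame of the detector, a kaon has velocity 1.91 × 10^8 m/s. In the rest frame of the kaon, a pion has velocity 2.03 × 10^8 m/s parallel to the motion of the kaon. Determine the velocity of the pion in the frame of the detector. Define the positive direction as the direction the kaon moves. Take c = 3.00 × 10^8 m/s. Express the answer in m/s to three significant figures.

In units of c (dividing by 3.00 × 10^8 m/s): v = 0.637, u' = 0.677.
u = (u' + v)/(1 + u'v/c²):
u = (0.677 + 0.637) / (1 + 0.677·0.637) = 1.3133/1.4308 = 0.9179
(Galilean addition would give +1.313c, exceeding c.)
Converting back: u = 0.9179 × 3.00 × 10^8 m/s.

2.75 × 10^8 m/s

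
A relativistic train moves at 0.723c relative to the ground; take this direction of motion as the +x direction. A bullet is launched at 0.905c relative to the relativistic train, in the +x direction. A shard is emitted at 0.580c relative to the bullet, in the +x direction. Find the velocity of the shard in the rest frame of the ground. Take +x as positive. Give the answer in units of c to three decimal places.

Apply u = (u' + v)/(1 + u'v/c²) successively, working outward toward the ground.
Start: velocity of the relativistic train relative to the ground = 0.7230c.
Compose with the bullet (u' = 0.905 in the relativistic train frame): u_1 = (0.905 + 0.723) / (1 + 0.905·0.723) = 1.6280/1.6543 = 0.9841.
Compose with the shard (u' = 0.580 in the bullet frame): u_2 = (0.580 + 0.984) / (1 + 0.580·0.984) = 1.5641/1.5708 = 0.9957.

0.996c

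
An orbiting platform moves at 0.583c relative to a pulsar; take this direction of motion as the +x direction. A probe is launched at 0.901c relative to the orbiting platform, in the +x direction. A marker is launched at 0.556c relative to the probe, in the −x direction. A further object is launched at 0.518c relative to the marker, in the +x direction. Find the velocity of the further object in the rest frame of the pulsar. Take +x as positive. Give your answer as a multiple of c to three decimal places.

+0.970c

Apply u = (u' + v)/(1 + u'v/c²) successively, working outward toward the pulsar.
Start: velocity of the orbiting platform relative to the pulsar = 0.5830c.
Compose with the probe (u' = 0.901 in the orbiting platform frame): u_1 = (0.901 + 0.583) / (1 + 0.901·0.583) = 1.4840/1.5253 = 0.9729.
Compose with the marker (u' = -0.556 in the probe frame): u_2 = (-0.556 + 0.973) / (1 + (-0.556)·0.973) = 0.4169/0.4590 = 0.9083.
Compose with the further object (u' = 0.518 in the marker frame): u_3 = (0.518 + 0.908) / (1 + 0.518·0.908) = 1.4263/1.4705 = 0.9699.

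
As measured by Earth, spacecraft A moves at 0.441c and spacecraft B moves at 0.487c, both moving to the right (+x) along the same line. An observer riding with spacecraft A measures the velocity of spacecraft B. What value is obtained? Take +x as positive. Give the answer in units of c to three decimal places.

+0.059c

β_A = 0.441, β_B = 0.487.
Transform to A's frame with the inverse velocity-addition law: u' = (u − v)/(1 − uv/c²), taking u = β_B and v = β_A.
u' = (0.487 − 0.441) / (1 − (0.441)(0.487)) = 0.0460/0.7852 = 0.0586.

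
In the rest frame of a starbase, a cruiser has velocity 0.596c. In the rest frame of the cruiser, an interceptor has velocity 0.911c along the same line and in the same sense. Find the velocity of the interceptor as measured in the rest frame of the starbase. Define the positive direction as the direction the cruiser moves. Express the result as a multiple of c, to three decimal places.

With v = 0.596 and u' = 0.911 (in units of c),
u = (u' + v)/(1 + u'v/c²):
u = (0.911 + 0.596) / (1 + 0.911·0.596) = 1.5070/1.5430 = 0.9767
(Galilean addition would give +1.507c, exceeding c.)

0.977c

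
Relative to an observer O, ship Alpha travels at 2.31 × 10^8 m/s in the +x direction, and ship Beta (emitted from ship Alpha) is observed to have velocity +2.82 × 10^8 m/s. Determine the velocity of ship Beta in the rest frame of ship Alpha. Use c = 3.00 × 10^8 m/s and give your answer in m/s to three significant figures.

+1.85 × 10^8 m/s

v = 0.770c, u = 0.940c.
Invert the composition law: u' = (u − v)/(1 − uv/c²).
u' = (0.940 − 0.770) / (1 − (0.940)(0.770)) = 0.1700/0.2762 = 0.6155.
u' = 0.6155 × 3.00 × 10^8 m/s.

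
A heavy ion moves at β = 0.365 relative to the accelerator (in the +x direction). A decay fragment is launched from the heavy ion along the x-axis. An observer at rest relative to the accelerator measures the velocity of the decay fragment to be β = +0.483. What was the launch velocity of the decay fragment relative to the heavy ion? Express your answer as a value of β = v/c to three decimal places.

β = +0.143

Invert the composition law: u' = (u − v)/(1 − uv/c²).
u' = (0.483 − 0.365) / (1 − (0.483)(0.365)) = 0.1180/0.8237 = 0.1433.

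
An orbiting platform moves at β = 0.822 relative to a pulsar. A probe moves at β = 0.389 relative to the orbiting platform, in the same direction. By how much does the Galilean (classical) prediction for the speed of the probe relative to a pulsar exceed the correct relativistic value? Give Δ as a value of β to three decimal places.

Δ = 0.293

Galilean: u_cl = 0.389 + 0.822 = 1.2110.
Relativistic: u_rel = (0.389 + 0.822) / (1 + 0.389·0.822) = 1.2110/1.3198 = 0.9176.
Δ = 1.2110 − 0.9176 = 0.2934.
(The classical prediction exceeds c; the relativistic result does not.)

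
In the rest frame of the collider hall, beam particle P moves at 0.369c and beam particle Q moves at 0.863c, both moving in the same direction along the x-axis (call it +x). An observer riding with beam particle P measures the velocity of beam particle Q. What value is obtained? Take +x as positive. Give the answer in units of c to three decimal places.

+0.725c

β_A = 0.369, β_B = 0.863.
Transform to A's frame with the inverse velocity-addition law: u' = (u − v)/(1 − uv/c²), taking u = β_B and v = β_A.
u' = (0.863 − 0.369) / (1 − (0.369)(0.863)) = 0.4940/0.6816 = 0.7248.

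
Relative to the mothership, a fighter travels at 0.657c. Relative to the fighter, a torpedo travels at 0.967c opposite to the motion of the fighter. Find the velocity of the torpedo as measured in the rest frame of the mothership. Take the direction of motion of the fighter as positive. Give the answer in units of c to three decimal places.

-0.850c

With v = 0.657 and u' = -0.967 (in units of c),
u = (u' + v)/(1 + u'v/c²):
u = (-0.967 + 0.657) / (1 + (-0.967)·0.657) = -0.3100/0.3647 = -0.8501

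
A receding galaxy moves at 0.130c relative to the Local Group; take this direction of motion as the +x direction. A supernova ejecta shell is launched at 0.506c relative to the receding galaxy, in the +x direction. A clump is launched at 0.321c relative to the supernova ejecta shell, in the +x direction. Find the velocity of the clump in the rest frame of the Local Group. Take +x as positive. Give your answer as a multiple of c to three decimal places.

Apply u = (u' + v)/(1 + u'v/c²) successively, working outward toward the Local Group.
Start: velocity of the receding galaxy relative to the Local Group = 0.1300c.
Compose with the supernova ejecta shell (u' = 0.506 in the receding galaxy frame): u_1 = (0.506 + 0.130) / (1 + 0.506·0.130) = 0.6360/1.0658 = 0.5967.
Compose with the clump (u' = 0.321 in the supernova ejecta shell frame): u_2 = (0.321 + 0.597) / (1 + 0.321·0.597) = 0.9177/1.1916 = 0.7702.

0.770c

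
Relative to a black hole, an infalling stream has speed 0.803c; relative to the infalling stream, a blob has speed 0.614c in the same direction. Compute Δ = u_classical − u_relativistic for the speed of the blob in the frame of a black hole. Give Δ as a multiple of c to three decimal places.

Δ = 0.468c

Galilean: u_cl = 0.614 + 0.803 = 1.4170.
Relativistic: u_rel = (0.614 + 0.803) / (1 + 0.614·0.803) = 1.4170/1.4930 = 0.9491.
Δ = 1.4170 − 0.9491 = 0.4679.
(The classical prediction exceeds c; the relativistic result does not.)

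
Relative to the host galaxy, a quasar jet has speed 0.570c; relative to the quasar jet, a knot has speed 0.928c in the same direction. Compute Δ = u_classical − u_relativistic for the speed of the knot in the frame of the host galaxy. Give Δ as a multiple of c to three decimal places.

Galilean: u_cl = 0.928 + 0.570 = 1.4980.
Relativistic: u_rel = (0.928 + 0.570) / (1 + 0.928·0.570) = 1.4980/1.5290 = 0.9798.
Δ = 1.4980 − 0.9798 = 0.5182.
(The classical prediction exceeds c; the relativistic result does not.)

Δ = 0.518c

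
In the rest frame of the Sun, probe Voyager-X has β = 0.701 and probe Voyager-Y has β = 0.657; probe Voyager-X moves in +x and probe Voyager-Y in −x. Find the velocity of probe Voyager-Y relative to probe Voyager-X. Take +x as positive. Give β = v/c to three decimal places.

β_A = 0.701, β_B = -0.657.
Transform to A's frame with the inverse velocity-addition law: u' = (u − v)/(1 − uv/c²), taking u = β_B and v = β_A.
u' = (-0.657 − 0.701) / (1 − (0.701)(-0.657)) = -1.3580/1.4606 = -0.9298.

β = -0.930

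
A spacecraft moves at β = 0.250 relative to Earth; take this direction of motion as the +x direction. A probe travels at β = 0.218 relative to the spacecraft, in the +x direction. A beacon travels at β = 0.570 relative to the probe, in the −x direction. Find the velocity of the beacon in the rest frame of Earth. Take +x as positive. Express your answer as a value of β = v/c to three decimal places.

β = -0.169

Apply u = (u' + v)/(1 + u'v/c²) successively, working outward toward Earth.
Start: velocity of the spacecraft relative to Earth = 0.2500c.
Compose with the probe (u' = 0.218 in the spacecraft frame): u_1 = (0.218 + 0.250) / (1 + 0.218·0.250) = 0.4680/1.0545 = 0.4438.
Compose with the beacon (u' = -0.570 in the probe frame): u_2 = (-0.570 + 0.444) / (1 + (-0.570)·0.444) = -0.1262/0.7470 = -0.1689.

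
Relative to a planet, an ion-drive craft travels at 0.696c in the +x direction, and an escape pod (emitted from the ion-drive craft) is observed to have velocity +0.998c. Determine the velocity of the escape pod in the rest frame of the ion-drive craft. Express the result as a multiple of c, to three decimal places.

+0.989c

Invert the composition law: u' = (u − v)/(1 − uv/c²).
u' = (0.998 − 0.696) / (1 − (0.998)(0.696)) = 0.3020/0.3054 = 0.9889.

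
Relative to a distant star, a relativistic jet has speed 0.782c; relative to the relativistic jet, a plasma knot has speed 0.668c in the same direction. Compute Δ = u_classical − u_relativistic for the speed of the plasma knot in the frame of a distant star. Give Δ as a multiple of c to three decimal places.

Δ = 0.498c

Galilean: u_cl = 0.668 + 0.782 = 1.4500.
Relativistic: u_rel = (0.668 + 0.782) / (1 + 0.668·0.782) = 1.4500/1.5224 = 0.9525.
Δ = 1.4500 − 0.9525 = 0.4975.
(The classical prediction exceeds c; the relativistic result does not.)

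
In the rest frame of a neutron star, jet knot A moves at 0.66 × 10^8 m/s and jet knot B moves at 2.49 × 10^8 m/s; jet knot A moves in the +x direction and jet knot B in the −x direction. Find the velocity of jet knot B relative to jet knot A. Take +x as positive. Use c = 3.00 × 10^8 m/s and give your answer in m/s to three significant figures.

β_A = 0.220, β_B = -0.830 (dividing each by c = 3.00 × 10^8 m/s).
Transform to A's frame with the inverse velocity-addition law: u' = (u − v)/(1 − uv/c²), taking u = β_B and v = β_A.
u' = (-0.830 − 0.220) / (1 − (0.220)(-0.830)) = -1.0500/1.1826 = -0.8879.
u' = -0.8879 × 3.00 × 10^8 m/s.

-2.66 × 10^8 m/s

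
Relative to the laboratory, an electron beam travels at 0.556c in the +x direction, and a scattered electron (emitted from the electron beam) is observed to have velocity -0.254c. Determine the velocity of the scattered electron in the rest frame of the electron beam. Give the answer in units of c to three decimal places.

-0.710c

Invert the composition law: u' = (u − v)/(1 − uv/c²).
u' = (-0.254 − 0.556) / (1 − (-0.254)(0.556)) = -0.8100/1.1412 = -0.7098.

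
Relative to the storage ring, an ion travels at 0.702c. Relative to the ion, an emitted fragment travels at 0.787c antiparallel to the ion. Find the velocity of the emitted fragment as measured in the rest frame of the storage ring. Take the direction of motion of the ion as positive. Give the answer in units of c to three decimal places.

With v = 0.702 and u' = -0.787 (in units of c),
u = (u' + v)/(1 + u'v/c²):
u = (-0.787 + 0.702) / (1 + (-0.787)·0.702) = -0.0850/0.4475 = -0.1899

-0.190c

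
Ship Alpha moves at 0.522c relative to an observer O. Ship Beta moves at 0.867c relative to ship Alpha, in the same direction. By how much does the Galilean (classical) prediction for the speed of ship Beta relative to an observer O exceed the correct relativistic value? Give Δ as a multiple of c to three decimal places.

Δ = 0.433c

Galilean: u_cl = 0.867 + 0.522 = 1.3890.
Relativistic: u_rel = (0.867 + 0.522) / (1 + 0.867·0.522) = 1.3890/1.4526 = 0.9562.
Δ = 1.3890 − 0.9562 = 0.4328.
(The classical prediction exceeds c; the relativistic result does not.)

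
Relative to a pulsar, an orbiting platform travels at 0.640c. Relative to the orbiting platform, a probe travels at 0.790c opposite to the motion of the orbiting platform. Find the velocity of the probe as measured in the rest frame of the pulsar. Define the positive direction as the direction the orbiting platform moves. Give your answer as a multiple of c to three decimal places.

With v = 0.640 and u' = -0.790 (in units of c),
u = (u' + v)/(1 + u'v/c²):
u = (-0.790 + 0.640) / (1 + (-0.790)·0.640) = -0.1500/0.4944 = -0.3034

-0.303c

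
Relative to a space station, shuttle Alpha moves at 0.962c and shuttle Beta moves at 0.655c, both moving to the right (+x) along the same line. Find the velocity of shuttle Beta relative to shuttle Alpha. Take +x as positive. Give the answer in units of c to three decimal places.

β_A = 0.962, β_B = 0.655.
Transform to A's frame with the inverse velocity-addition law: u' = (u − v)/(1 − uv/c²), taking u = β_B and v = β_A.
u' = (0.655 − 0.962) / (1 − (0.962)(0.655)) = -0.3070/0.3699 = -0.8300.

-0.830c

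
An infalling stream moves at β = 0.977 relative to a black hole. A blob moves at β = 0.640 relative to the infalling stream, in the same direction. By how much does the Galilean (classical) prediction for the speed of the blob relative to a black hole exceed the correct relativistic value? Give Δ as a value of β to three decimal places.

Δ = 0.622

Galilean: u_cl = 0.640 + 0.977 = 1.6170.
Relativistic: u_rel = (0.640 + 0.977) / (1 + 0.640·0.977) = 1.6170/1.6253 = 0.9949.
Δ = 1.6170 − 0.9949 = 0.6221.
(The classical prediction exceeds c; the relativistic result does not.)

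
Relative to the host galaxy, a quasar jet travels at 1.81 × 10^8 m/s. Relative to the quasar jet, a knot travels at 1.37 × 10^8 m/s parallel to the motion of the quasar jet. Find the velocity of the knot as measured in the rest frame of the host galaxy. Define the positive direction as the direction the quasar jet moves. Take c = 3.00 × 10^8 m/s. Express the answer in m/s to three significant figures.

2.49 × 10^8 m/s

In units of c (dividing by 3.00 × 10^8 m/s): v = 0.603, u' = 0.457.
u = (u' + v)/(1 + u'v/c²):
u = (0.457 + 0.603) / (1 + 0.457·0.603) = 1.0600/1.2755 = 0.8310
Converting back: u = 0.8310 × 3.00 × 10^8 m/s.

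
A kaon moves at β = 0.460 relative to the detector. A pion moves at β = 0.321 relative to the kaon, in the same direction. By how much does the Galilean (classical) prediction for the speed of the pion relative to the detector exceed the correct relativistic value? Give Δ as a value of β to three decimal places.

Galilean: u_cl = 0.321 + 0.460 = 0.7810.
Relativistic: u_rel = (0.321 + 0.460) / (1 + 0.321·0.460) = 0.7810/1.1477 = 0.6805.
Δ = 0.7810 − 0.6805 = 0.1005.

Δ = 0.100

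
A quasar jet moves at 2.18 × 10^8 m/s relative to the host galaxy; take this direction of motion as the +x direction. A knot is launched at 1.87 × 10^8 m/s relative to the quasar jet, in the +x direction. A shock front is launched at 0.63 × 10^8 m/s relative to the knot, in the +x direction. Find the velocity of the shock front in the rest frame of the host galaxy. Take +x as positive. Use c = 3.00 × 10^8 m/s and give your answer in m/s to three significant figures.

2.86 × 10^8 m/s

Apply u = (u' + v)/(1 + u'v/c²) successively, working outward toward the host galaxy.
(Dividing each given speed by c = 3.00 × 10^8 m/s to work in units of c.)
Start: velocity of the quasar jet relative to the host galaxy = 0.7267c.
Compose with the knot (u' = 0.623 in the quasar jet frame): u_1 = (0.623 + 0.727) / (1 + 0.623·0.727) = 1.3500/1.4530 = 0.9291.
Compose with the shock front (u' = 0.210 in the knot frame): u_2 = (0.210 + 0.929) / (1 + 0.210·0.929) = 1.1391/1.1951 = 0.9532.
So u = 0.9532 × 3.00 × 10^8 m/s.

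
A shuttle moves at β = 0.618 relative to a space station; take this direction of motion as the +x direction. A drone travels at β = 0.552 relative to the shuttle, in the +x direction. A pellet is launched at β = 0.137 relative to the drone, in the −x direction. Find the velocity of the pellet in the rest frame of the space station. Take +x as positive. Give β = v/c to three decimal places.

Apply u = (u' + v)/(1 + u'v/c²) successively, working outward toward the space station.
Start: velocity of the shuttle relative to the space station = 0.6180c.
Compose with the drone (u' = 0.552 in the shuttle frame): u_1 = (0.552 + 0.618) / (1 + 0.552·0.618) = 1.1700/1.3411 = 0.8724.
Compose with the pellet (u' = -0.137 in the drone frame): u_2 = (-0.137 + 0.872) / (1 + (-0.137)·0.872) = 0.7354/0.8805 = 0.8352.

β = +0.835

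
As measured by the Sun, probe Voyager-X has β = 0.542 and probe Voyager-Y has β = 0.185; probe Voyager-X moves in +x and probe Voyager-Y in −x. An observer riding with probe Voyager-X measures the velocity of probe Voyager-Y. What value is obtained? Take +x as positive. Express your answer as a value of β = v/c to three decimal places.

β_A = 0.542, β_B = -0.185.
Transform to A's frame with the inverse velocity-addition law: u' = (u − v)/(1 − uv/c²), taking u = β_B and v = β_A.
u' = (-0.185 − 0.542) / (1 − (0.542)(-0.185)) = -0.7270/1.1003 = -0.6607.

β = -0.661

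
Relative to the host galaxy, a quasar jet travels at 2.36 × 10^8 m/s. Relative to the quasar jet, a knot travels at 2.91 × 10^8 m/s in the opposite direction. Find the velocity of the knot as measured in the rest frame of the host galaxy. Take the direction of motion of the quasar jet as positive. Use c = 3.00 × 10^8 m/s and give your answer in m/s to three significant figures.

-2.32 × 10^8 m/s

In units of c (dividing by 3.00 × 10^8 m/s): v = 0.787, u' = -0.970.
u = (u' + v)/(1 + u'v/c²):
u = (-0.970 + 0.787) / (1 + (-0.970)·0.787) = -0.1833/0.2369 = -0.7738
Converting back: u = -0.7738 × 3.00 × 10^8 m/s.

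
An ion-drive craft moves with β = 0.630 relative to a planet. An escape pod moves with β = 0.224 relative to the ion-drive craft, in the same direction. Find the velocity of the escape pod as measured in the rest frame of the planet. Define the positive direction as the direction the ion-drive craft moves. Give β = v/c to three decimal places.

With v = 0.630 and u' = 0.224 (in units of c),
u = (u' + v)/(1 + u'v/c²):
u = (0.224 + 0.630) / (1 + 0.224·0.630) = 0.8540/1.1411 = 0.7484

β = 0.748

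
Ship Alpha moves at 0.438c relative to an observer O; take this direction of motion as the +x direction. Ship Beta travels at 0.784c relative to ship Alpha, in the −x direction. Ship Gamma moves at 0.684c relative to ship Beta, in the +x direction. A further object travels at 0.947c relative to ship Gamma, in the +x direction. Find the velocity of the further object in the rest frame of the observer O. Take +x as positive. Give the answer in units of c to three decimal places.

Apply u = (u' + v)/(1 + u'v/c²) successively, working outward toward the observer O.
Start: velocity of ship Alpha relative to the observer O = 0.4380c.
Compose with ship Beta (u' = -0.784 in ship Alpha frame): u_1 = (-0.784 + 0.438) / (1 + (-0.784)·0.438) = -0.3460/0.6566 = -0.5270.
Compose with ship Gamma (u' = 0.684 in ship Beta frame): u_2 = (0.684 + (-0.527)) / (1 + 0.684·(-0.527)) = 0.1570/0.6396 = 0.2456.
Compose with the further object (u' = 0.947 in ship Gamma frame): u_3 = (0.947 + 0.246) / (1 + 0.947·0.246) = 1.1926/1.2325 = 0.9676.

+0.968c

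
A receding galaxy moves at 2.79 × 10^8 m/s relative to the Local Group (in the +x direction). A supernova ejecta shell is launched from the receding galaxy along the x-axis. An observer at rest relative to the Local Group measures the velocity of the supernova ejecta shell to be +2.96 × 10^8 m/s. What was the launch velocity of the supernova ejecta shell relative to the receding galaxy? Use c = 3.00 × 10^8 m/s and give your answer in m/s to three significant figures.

v = 0.930c, u = 0.987c.
Invert the composition law: u' = (u − v)/(1 − uv/c²).
u' = (0.987 − 0.930) / (1 − (0.987)(0.930)) = 0.0567/0.0824 = 0.6877.
u' = 0.6877 × 3.00 × 10^8 m/s.

+2.06 × 10^8 m/s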